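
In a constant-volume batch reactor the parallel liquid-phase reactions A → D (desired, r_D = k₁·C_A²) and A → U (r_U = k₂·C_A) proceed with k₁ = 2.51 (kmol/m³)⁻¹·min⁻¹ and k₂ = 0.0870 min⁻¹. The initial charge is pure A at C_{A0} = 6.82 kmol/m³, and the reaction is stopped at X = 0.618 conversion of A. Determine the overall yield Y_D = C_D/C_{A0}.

0.613

C_A = C_{A0}(1−X) = 2.605 kmol/m³.
Along a PFR/batch, dC_U/dC_A = −r_U/(r_D+r_U) = −k₂/(k₂+k₁·C_A).
Integrating from C_{A0} to C_A: C_U = (0.0870/2.51)·ln[(0.0870+2.51·6.82)/(0.0870+2.51·2.61)] = 0.03466·ln(17.21/6.626) = 0.03307 kmol/m³.
Then C_D = (C_{A0}−C_A) − C_U = 4.215 − 0.03307 = 4.182 kmol/m³.
Y_D = C_D/C_{A0} = 4.182/6.82 = 0.613.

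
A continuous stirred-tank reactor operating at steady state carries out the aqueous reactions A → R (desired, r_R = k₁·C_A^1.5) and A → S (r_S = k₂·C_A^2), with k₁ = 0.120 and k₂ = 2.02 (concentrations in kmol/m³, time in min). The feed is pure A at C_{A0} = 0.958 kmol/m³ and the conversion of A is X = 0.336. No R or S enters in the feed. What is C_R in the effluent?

0.0223 kmol/m³

Exit C_A = C_{A0}(1−X) = 0.958×0.664 = 0.6361 kmol/m³.
A CSTR operates uniformly at the exit composition, giving r_R = 0.06088 and r_S = 0.8174 (each k·C_A^n at C_A = 0.6361).
Fraction of consumed A going to R: r_R/(r_R+r_S) = 0.06932.
C_R = 0.06932·C_{A0}·X = 0.06932×0.958×0.336 = 0.0223 kmol/m³.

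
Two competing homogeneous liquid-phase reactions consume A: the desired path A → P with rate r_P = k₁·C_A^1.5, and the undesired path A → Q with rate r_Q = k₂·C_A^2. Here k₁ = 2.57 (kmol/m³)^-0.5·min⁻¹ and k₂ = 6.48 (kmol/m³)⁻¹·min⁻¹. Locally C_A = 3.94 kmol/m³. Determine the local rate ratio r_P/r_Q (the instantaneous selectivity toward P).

S_{P/Q} = r_P/r_Q = (k₁·C_A^1.5)/(k₂·C_A^2) = (k₁/k₂)·C_A^-0.5.
= (2.57×3.940^1.5) / (6.48×3.940^2) = 20.10/100.6 = 0.200.
The undesired path is higher order in A, so low C_A (CSTR or dilute feed) favours P.

0.200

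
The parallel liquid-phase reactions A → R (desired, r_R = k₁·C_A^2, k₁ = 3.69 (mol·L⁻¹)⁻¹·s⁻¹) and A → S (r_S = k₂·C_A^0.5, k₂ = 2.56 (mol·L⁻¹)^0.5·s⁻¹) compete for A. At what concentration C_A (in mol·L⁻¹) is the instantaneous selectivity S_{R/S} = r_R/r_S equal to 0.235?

0.298 mol·L⁻¹

S_{R/S} = (k₁/k₂)·C_A^1.5 ⇒ C_A = (S·k₂/k₁)^(1/1.5).
= (0.235×2.56/3.69)^(0.6667) = (0.1630)^(0.6667) = 0.298 mol·L⁻¹.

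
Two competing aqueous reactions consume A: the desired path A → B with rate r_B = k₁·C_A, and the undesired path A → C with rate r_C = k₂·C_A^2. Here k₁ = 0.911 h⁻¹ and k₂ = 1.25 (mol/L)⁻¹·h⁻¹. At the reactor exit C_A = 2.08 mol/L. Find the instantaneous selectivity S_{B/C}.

S_{B/C} = r_B/r_C = (k₁·C_A)/(k₂·C_A^2) = (k₁/k₂)·C_A⁻¹.
= (0.911×2.080) / (1.25×2.080^2) = 1.895/5.408 = 0.350.

0.350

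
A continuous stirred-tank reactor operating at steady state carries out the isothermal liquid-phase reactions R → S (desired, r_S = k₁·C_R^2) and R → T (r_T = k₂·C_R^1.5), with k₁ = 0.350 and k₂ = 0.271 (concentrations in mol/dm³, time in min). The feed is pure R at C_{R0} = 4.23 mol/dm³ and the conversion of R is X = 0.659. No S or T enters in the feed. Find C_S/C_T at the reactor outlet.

1.55

Exit C_R = C_{R0}(1−X) = 4.23×0.341 = 1.442 mol/dm³.
Rates in a CSTR are evaluated at the outlet concentration: r_S = 0.350×1.442^2 = 0.7282, r_T = 0.271×1.442^1.5 = 0.4695.
Overall selectivity = C_S/C_T = r_Sτ/(r_Tτ) = r_S/r_T = 1.55.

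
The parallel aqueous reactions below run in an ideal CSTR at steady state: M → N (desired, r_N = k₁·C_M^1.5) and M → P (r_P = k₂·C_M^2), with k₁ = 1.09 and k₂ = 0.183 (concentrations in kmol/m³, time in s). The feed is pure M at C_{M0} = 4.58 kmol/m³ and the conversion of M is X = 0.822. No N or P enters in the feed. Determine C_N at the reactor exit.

Exit C_M = C_{M0}(1−X) = 4.58×0.178 = 0.8152 kmol/m³.
A CSTR operates uniformly at the exit composition, giving r_N = 0.8023 and r_P = 0.1216 (each k·C_M^n at C_M = 0.8152).
Fraction of consumed M going to N: r_N/(r_N+r_P) = 0.8684.
C_N = 0.8684·C_{M0}·X = 0.8684×4.58×0.822 = 3.27 kmol/m³.

3.27 kmol/m³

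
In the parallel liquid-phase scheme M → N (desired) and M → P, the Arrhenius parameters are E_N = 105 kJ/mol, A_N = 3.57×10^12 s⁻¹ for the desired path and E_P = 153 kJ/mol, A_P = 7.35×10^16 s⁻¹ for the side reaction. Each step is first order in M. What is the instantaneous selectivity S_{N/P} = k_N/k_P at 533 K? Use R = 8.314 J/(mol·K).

2.46

Since both paths have the same order in M, the concentration cancels and S_{N/P} = k_N/k_P = (A_N/A_P)·exp[(E_P−E_N)/(RT)].
(E_P−E_N)/(RT) = (153−105)×10³/(8.314×533) = 48000/4431 = 10.83.
k_N/k_P = (3.57×10^12/7.35×10^16)·exp(10.83) = 4.857×10^-5 × 50609 = 2.46.
Since E_N < E_P, lowering the temperature improves selectivity toward N.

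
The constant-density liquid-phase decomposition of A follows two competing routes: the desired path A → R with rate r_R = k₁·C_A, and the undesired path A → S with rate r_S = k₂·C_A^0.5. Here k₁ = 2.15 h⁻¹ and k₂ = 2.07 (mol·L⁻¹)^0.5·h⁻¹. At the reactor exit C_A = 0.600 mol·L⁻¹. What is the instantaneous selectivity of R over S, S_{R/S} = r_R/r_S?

S_{R/S} = r_R/r_S = (k₁·C_A)/(k₂·C_A^0.5) = (k₁/k₂)·C_A^0.5.
= (2.15×0.6000) / (2.07×0.6000^0.5) = 1.290/1.603 = 0.805.

0.805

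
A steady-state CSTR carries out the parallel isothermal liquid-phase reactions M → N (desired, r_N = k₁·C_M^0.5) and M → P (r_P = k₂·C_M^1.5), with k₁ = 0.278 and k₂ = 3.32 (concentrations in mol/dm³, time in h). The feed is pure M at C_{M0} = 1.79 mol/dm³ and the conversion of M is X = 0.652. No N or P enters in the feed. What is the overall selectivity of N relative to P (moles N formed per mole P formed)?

Exit C_M = C_{M0}(1−X) = 1.79×0.348 = 0.6229 mol/dm³.
Rates in a CSTR are evaluated at the outlet concentration: r_N = 0.278×0.6229^0.5 = 0.2194, r_P = 3.32×0.6229^1.5 = 1.632.
Overall selectivity = C_N/C_P = r_Nτ/(r_Pτ) = r_N/r_P = 0.134.

0.134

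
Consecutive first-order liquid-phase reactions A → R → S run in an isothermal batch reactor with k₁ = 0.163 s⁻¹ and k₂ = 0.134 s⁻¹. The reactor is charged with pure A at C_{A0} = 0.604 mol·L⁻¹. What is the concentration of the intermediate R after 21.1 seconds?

The intermediate concentration in a first-order A→B→C sequence is C_R = k₁C_{A0}(e^(−k₁t) − e^(−k₂t))/(k₂−k₁).
e^(−k₁t) = e^(−0.163×21.1) = e^(−3.439) = 0.03209; e^(−k₂t) = e^(−2.827) = 0.05917.
C_R = 0.163×0.604/(0.134−0.163) × (0.03209−0.05917) = (-3.395)×(-0.02708) = 0.09193 mol·L⁻¹.

0.0919 mol·L⁻¹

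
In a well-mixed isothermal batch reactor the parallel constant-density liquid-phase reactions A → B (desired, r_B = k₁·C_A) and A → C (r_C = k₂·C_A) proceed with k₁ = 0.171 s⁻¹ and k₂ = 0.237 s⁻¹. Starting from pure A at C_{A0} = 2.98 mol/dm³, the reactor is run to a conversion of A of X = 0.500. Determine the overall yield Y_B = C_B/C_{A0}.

C_A = C_{A0}(1−X) = 1.490 mol/dm³.
Both paths are first order in A, so the instantaneous fraction to B is constant: dC_B/d(−C_A) = k₁/(k₁+k₂) = 0.4191.
C_B = 0.4191·(C_{A0}−C_A) = 0.4191×1.490 = 0.624 mol/dm³.
Y_B = C_B/C_{A0} = 0.6245/2.98 = 0.210.

0.210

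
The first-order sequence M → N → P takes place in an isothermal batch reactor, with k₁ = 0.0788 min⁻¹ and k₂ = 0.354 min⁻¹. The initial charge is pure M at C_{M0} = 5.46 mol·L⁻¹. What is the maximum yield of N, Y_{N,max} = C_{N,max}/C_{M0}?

0.145

Evaluating C_N at t_opt = ln(k₂/k₁)/(k₂−k₁) gives C_{N,max}/C_{M0} = (k₁/k₂)^[k₂/(k₂−k₁)].
= (0.0788/0.354)^(0.354/(0.354−0.0788)) = (0.2226)^(1.286) = 0.1448.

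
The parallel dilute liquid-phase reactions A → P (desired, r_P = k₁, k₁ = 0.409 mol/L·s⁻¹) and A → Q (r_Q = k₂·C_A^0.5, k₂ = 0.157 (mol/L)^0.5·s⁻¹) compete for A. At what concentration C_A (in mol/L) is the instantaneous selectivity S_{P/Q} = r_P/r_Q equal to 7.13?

0.133 mol/L

S_{P/Q} = (k₁/k₂)·C_A^-0.5 ⇒ C_A = (S·k₂/k₁)^(-2).
= (7.13×0.157/0.409)^(-2) = (2.737)^(-2) = 0.133 mol/L.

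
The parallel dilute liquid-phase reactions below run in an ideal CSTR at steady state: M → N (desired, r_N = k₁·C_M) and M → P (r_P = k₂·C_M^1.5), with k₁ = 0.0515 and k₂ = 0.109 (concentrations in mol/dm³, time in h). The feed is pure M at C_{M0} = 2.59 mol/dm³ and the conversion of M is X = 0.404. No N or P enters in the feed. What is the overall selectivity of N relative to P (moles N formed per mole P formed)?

0.380

Exit C_M = C_{M0}(1−X) = 2.59×0.596 = 1.544 mol/dm³.
In a CSTR the entire volume is at exit conditions, so r_N = 0.0515×1.544 = 0.07950 and r_P = 0.109×1.544^1.5 = 0.2090.
Overall selectivity = C_N/C_P = r_Nτ/(r_Pτ) = r_N/r_P = 0.380.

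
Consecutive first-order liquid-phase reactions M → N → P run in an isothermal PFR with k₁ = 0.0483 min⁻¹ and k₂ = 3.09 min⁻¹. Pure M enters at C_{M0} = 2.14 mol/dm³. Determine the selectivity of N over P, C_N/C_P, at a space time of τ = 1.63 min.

Solving the coupled first-order balances gives C_N(τ) = [k₁/(k₂−k₁)]·C_{M0}·(e^(−k₁τ) − e^(−k₂τ)).
e^(−k₁τ) = e^(−0.0483×1.63) = e^(−0.07873) = 0.9243; e^(−k₂τ) = e^(−5.037) = 0.006495.
C_N = 0.0483×2.14/(3.09−0.0483) × (0.9243−0.006495) = 0.03398×0.9178 = 0.03119 mol/dm³.
C_M = C_{M0}e^(−k₁τ) = 1.978 mol/dm³, so C_P = C_{M0}−C_M−C_N = 0.1308 mol/dm³; C_N/C_P = 0.238.

0.238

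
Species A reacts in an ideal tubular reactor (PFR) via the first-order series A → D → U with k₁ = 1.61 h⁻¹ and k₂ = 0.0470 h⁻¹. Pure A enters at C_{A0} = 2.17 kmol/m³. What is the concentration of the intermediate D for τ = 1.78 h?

The intermediate concentration in a first-order A→B→C sequence is C_D = k₁C_{A0}(e^(−k₁τ) − e^(−k₂τ))/(k₂−k₁).
e^(−k₁τ) = e^(−1.61×1.78) = e^(−2.866) = 0.05694; e^(−k₂τ) = e^(−0.08366) = 0.9197.
C_D = 1.61×2.17/(0.0470−1.61) × (0.05694−0.9197) = (-2.235)×(-0.8628) = 1.929 kmol/m³.

1.93 kmol/m³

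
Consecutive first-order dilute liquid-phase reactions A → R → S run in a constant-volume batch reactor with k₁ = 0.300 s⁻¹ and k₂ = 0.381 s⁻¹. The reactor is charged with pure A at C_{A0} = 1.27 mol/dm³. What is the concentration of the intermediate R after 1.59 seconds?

For first-order series with pure A initially, C_R(t) = k₁C_{A0}/(k₂−k₁)·(e^(−k₁t) − e^(−k₂t)).
e^(−k₁t) = e^(−0.300×1.59) = e^(−0.4770) = 0.6206; e^(−k₂t) = e^(−0.6058) = 0.5456.
C_R = 0.300×1.27/(0.381−0.300) × (0.6206−0.5456) = 4.704×0.07500 = 0.3528 mol/dm³.

0.353 mol/dm³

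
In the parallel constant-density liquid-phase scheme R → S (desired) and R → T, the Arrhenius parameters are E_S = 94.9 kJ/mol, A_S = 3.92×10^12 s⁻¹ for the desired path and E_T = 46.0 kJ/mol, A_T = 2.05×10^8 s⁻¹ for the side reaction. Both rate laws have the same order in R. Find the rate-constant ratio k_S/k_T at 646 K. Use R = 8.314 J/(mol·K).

With equal orders, S_{S/T} = k_S/k_T = (A_S/A_T)·exp[(E_T−E_S)/(RT)].
(E_T−E_S)/(RT) = (46.0−94.9)×10³/(8.314×646) = -48900/5371 = -9.105.
k_S/k_T = (3.92×10^12/2.05×10^8)·exp(-9.105) = 19122 × 1.111×10^-4 = 2.13.

2.13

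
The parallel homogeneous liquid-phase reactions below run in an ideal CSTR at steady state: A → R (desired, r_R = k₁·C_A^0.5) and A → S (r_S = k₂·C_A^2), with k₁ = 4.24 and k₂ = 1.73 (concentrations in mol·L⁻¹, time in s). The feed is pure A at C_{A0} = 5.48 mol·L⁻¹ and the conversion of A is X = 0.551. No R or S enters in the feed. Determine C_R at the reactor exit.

1.17 mol·L⁻¹

Exit C_A = C_{A0}(1−X) = 5.48×0.449 = 2.461 mol·L⁻¹.
A CSTR operates uniformly at the exit composition, giving r_R = 6.651 and r_S = 10.47 (each k·C_A^n at C_A = 2.461).
Fraction of consumed A going to R: r_R/(r_R+r_S) = 0.3884.
C_R = 0.3884·C_{A0}·X = 0.3884×5.48×0.551 = 1.17 mol·L⁻¹.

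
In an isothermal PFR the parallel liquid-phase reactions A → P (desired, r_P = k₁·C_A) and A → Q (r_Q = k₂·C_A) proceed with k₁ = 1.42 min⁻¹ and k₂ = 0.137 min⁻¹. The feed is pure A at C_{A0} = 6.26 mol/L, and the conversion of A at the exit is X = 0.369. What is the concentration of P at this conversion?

C_A = C_{A0}(1−X) = 3.950 mol/L.
Both paths are first order in A, so the instantaneous fraction to P is constant: dC_P/d(−C_A) = k₁/(k₁+k₂) = 0.9120.
C_P = 0.9120·(C_{A0}−C_A) = 0.9120×2.310 = 2.11 mol/L.

2.11 mol/L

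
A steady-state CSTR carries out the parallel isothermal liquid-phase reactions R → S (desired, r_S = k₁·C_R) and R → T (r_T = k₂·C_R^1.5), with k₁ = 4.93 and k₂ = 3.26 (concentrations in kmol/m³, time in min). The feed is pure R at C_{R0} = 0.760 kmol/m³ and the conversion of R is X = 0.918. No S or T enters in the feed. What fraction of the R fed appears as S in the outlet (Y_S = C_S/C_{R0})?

Exit C_R = C_{R0}(1−X) = 0.760×0.0820 = 0.06232 kmol/m³.
Rates in a CSTR are evaluated at the outlet concentration: r_S = 4.93×0.06232 = 0.3072, r_T = 3.26×0.06232^1.5 = 0.05072.
Fraction of consumed R going to S: r_S/(r_S+r_T) = 0.8583.
C_S = 0.8583·C_{R0}·X = 0.8583×0.760×0.918 = 0.599 kmol/m³; Y_S = C_S/C_{R0} = 0.788.

0.788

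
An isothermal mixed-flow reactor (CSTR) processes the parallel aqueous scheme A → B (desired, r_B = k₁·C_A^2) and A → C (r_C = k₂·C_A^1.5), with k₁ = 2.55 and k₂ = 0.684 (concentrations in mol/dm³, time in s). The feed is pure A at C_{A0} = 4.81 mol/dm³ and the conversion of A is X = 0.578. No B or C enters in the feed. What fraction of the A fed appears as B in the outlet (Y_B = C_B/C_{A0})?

0.486

Exit C_A = C_{A0}(1−X) = 4.81×0.422 = 2.030 mol/dm³.
In a CSTR the entire volume is at exit conditions, so r_B = 2.55×2.030^2 = 10.51 and r_C = 0.684×2.030^1.5 = 1.978.
Fraction of consumed A going to B: r_B/(r_B+r_C) = 0.8416.
C_B = 0.8416·C_{A0}·X = 0.8416×4.81×0.578 = 2.34 mol/dm³; Y_B = C_B/C_{A0} = 0.486.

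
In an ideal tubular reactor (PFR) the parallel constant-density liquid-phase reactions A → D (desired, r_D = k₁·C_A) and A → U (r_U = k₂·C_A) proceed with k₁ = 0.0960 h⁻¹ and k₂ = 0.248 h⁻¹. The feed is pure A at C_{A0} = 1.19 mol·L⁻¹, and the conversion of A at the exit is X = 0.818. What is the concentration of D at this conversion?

0.272 mol·L⁻¹

C_A = C_{A0}(1−X) = 0.2166 mol·L⁻¹.
Both paths are first order in A, so the instantaneous fraction to D is constant: dC_D/d(−C_A) = k₁/(k₁+k₂) = 0.2791.
C_D = 0.2791·(C_{A0}−C_A) = 0.2791×0.9734 = 0.272 mol·L⁻¹.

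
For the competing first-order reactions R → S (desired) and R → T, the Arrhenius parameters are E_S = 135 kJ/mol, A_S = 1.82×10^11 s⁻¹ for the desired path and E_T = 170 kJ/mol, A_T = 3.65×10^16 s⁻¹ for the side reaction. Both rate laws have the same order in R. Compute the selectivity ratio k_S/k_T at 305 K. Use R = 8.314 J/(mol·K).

4.92

k_S/k_T = (A_S/A_T)·exp[−(E_S−E_T)/(RT)] = (A_S/A_T)·exp[(E_T−E_S)/(RT)].
(E_T−E_S)/(RT) = (170−135)×10³/(8.314×305) = 35000/2536 = 13.80.
k_S/k_T = (1.82×10^11/3.65×10^16)·exp(13.80) = 4.986×10^-6 × 9.871×10^5 = 4.92.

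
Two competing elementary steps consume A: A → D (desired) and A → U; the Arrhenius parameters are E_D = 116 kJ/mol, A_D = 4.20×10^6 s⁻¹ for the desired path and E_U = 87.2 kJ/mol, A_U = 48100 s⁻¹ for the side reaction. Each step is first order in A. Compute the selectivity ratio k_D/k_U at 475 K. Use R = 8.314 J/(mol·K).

0.0594

Since both paths have the same order in A, the concentration cancels and S_{D/U} = k_D/k_U = (A_D/A_U)·exp[(E_U−E_D)/(RT)].
(E_U−E_D)/(RT) = (87.2−116)×10³/(8.314×475) = -28800/3949 = -7.293.
k_D/k_U = (4.20×10^6/48100)·exp(-7.293) = 87.32 × 6.805×10^-4 = 0.0594.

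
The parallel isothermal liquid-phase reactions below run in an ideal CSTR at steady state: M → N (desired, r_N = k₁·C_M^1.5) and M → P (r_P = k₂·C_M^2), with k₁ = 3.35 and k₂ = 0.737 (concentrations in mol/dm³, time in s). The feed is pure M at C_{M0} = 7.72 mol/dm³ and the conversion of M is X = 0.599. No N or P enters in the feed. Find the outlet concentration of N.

Exit C_M = C_{M0}(1−X) = 7.72×0.401 = 3.096 mol/dm³.
A CSTR operates uniformly at the exit composition, giving r_N = 18.25 and r_P = 7.063 (each k·C_M^n at C_M = 3.096).
Fraction of consumed M going to N: r_N/(r_N+r_P) = 0.7209.
C_N = 0.7209·C_{M0}·X = 0.7209×7.72×0.599 = 3.33 mol/dm³.

3.33 mol/dm³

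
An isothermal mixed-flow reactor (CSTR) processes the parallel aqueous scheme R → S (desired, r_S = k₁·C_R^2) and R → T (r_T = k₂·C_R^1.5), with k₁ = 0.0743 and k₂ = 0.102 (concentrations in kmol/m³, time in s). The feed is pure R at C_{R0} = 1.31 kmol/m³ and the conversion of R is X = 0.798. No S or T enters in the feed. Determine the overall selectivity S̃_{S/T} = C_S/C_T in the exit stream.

0.375

Exit C_R = C_{R0}(1−X) = 1.31×0.202 = 0.2646 kmol/m³.
A CSTR operates uniformly at the exit composition, giving r_S = 0.005203 and r_T = 0.01388 (each k·C_R^n at C_R = 0.2646).
Overall selectivity = C_S/C_T = r_Sτ/(r_Tτ) = r_S/r_T = 0.375.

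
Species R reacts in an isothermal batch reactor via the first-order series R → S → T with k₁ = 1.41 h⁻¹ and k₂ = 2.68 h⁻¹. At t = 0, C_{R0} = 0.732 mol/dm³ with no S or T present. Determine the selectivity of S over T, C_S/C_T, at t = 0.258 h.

For first-order series with pure R initially, C_S(t) = k₁C_{R0}/(k₂−k₁)·(e^(−k₁t) − e^(−k₂t)).
e^(−k₁t) = e^(−1.41×0.258) = e^(−0.3638) = 0.6950; e^(−k₂t) = e^(−0.6914) = 0.5009.
C_S = 1.41×0.732/(2.68−1.41) × (0.6950−0.5009) = 0.8127×0.1942 = 0.1578 mol/dm³.
C_R = C_{R0}e^(−k₁t) = 0.5088 mol/dm³, so C_T = C_{R0}−C_R−C_S = 0.06541 mol/dm³; C_S/C_T = 2.41.

2.41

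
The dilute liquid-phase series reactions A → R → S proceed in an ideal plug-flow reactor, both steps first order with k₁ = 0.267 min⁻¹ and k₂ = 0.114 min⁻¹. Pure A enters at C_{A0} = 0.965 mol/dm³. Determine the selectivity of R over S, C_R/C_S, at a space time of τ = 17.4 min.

The intermediate concentration in a first-order A→B→C sequence is C_R = k₁C_{A0}(e^(−k₁τ) − e^(−k₂τ))/(k₂−k₁).
e^(−k₁τ) = e^(−0.267×17.4) = e^(−4.646) = 0.009602; e^(−k₂τ) = e^(−1.984) = 0.1376.
C_R = 0.267×0.965/(0.114−0.267) × (0.009602−0.1376) = (-1.684)×(-0.1280) = 0.2155 mol/dm³.
C_A = C_{A0}e^(−k₁τ) = 0.009266 mol/dm³, so C_S = C_{A0}−C_A−C_R = 0.7402 mol/dm³; C_R/C_S = 0.291.

0.291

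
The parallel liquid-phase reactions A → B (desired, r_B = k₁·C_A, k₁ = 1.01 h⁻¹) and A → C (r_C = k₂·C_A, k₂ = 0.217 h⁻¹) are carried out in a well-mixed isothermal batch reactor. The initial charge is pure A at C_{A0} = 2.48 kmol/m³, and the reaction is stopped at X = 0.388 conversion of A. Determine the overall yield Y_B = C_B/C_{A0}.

0.319

C_A = C_{A0}(1−X) = 1.518 kmol/m³.
Both paths are first order in A, so the instantaneous fraction to B is constant: dC_B/d(−C_A) = k₁/(k₁+k₂) = 0.8231.
C_B = 0.8231·(C_{A0}−C_A) = 0.8231×0.9622 = 0.792 kmol/m³.
Y_B = C_B/C_{A0} = 0.7921/2.48 = 0.319.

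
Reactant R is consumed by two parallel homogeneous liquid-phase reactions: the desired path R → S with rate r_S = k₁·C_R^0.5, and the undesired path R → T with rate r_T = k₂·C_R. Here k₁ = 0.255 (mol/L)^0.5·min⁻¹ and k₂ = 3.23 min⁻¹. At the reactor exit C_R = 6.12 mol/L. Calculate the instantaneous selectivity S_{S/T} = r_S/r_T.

S_{S/T} = r_S/r_T = (k₁·C_R^0.5)/(k₂·C_R) = (k₁/k₂)·C_R^-0.5.
= (0.255×6.120^0.5) / (3.23×6.120) = 0.6308/19.77 = 0.0319.
The undesired path is higher order in R, so low C_R (CSTR or dilute feed) favours S.

0.0319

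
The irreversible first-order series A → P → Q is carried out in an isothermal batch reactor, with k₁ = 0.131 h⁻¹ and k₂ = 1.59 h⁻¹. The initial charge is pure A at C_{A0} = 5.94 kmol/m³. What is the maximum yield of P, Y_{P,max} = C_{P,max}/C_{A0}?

At the optimum, C_{P,max}/C_{A0} = (k₁/k₂)^[k₂/(k₂−k₁)].
= (0.131/1.59)^(1.59/(1.59−0.131)) = (0.08239)^(1.090) = 0.06585.

0.0658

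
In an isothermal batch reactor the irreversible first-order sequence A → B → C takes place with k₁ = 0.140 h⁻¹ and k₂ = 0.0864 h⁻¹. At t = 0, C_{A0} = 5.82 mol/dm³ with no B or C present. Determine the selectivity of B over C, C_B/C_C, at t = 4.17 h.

4.72

The intermediate concentration in a first-order A→B→C sequence is C_B = k₁C_{A0}(e^(−k₁t) − e^(−k₂t))/(k₂−k₁).
e^(−k₁t) = e^(−0.140×4.17) = e^(−0.5838) = 0.5578; e^(−k₂t) = e^(−0.3603) = 0.6975.
C_B = 0.140×5.82/(0.0864−0.140) × (0.5578−0.6975) = (-15.20)×(-0.1397) = 2.124 mol/dm³.
C_A = C_{A0}e^(−k₁t) = 3.246 mol/dm³, so C_C = C_{A0}−C_A−C_B = 0.4501 mol/dm³; C_B/C_C = 4.72.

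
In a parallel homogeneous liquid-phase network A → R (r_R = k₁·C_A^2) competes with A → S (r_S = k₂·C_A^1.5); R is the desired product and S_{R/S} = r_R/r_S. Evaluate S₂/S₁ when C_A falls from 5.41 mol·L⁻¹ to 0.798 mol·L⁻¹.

S_{R/S} = (k₁/k₂)·C_A^0.5, so S₂/S₁ = (C_{A,2}/C_{A,1})^0.5.
= (0.798/5.41)^0.5 = (0.1475)^0.5 = 0.384.
Selectivity toward R falls as C_A falls — high-concentration operation is favoured.

0.384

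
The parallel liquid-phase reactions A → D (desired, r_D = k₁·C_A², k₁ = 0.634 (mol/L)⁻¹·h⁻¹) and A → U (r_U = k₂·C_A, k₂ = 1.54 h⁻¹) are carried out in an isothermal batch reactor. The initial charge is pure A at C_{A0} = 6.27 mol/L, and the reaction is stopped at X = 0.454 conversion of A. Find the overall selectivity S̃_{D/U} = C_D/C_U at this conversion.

C_A = C_{A0}(1−X) = 3.423 mol/L.
Along a PFR/batch, dC_U/dC_A = −r_U/(r_D+r_U) = −k₂/(k₂+k₁·C_A).
Integrating from C_{A0} to C_A: C_U = (1.54/0.634)·ln[(1.54+0.634·6.27)/(1.54+0.634·3.42)] = 2.429·ln(5.515/3.710) = 0.9627 mol/L.
Then C_D = (C_{A0}−C_A) − C_U = 2.847 − 0.9627 = 1.884 mol/L.
S̃_{D/U} = C_D/C_U = 1.884/0.9627 = 1.96.

1.96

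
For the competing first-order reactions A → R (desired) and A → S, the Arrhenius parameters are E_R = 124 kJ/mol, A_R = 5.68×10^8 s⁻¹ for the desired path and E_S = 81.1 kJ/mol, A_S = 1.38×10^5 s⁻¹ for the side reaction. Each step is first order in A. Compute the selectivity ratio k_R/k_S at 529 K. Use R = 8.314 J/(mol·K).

With equal orders, S_{R/S} = k_R/k_S = (A_R/A_S)·exp[(E_S−E_R)/(RT)].
(E_S−E_R)/(RT) = (81.1−124)×10³/(8.314×529) = -42900/4398 = -9.754.
k_R/k_S = (5.68×10^8/1.38×10^5)·exp(-9.754) = 4116 × 5.805×10^-5 = 0.239.

0.239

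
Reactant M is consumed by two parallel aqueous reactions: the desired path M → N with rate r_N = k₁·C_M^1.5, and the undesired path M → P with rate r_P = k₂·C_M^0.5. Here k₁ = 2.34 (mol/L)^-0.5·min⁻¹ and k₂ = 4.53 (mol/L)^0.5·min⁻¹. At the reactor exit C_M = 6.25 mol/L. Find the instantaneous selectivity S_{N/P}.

3.23

S_{N/P} = r_N/r_P = (k₁·C_M^1.5)/(k₂·C_M^0.5) = (k₁/k₂)·C_M.
= (2.34×6.250^1.5) / (4.53×6.250^0.5) = 36.56/11.33 = 3.23.
Since the desired path is higher order in M, keeping C_M high (PFR or concentrated feed) favours N.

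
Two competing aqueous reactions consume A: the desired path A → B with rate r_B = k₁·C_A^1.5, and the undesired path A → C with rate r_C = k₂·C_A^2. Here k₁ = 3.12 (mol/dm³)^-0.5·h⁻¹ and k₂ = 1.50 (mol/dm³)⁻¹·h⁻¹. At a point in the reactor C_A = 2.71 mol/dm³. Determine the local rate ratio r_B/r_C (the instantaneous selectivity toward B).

S_{B/C} = r_B/r_C = (k₁·C_A^1.5)/(k₂·C_A^2) = (k₁/k₂)·C_A^-0.5.
= (3.12×2.710^1.5) / (1.50×2.710^2) = 13.92/11.02 = 1.26.

1.26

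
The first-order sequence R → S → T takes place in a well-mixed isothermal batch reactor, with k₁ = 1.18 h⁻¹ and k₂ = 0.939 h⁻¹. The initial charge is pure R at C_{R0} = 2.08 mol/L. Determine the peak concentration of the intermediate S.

0.854 mol/L

Evaluating C_S at t_opt = ln(k₂/k₁)/(k₂−k₁) gives C_{S,max}/C_{R0} = (k₁/k₂)^[k₂/(k₂−k₁)].
= (1.18/0.939)^(0.939/(0.939−1.18)) = (1.257)^(-3.896) = 0.4106.
C_{S,max} = 0.4106×2.08 = 0.854 mol/L.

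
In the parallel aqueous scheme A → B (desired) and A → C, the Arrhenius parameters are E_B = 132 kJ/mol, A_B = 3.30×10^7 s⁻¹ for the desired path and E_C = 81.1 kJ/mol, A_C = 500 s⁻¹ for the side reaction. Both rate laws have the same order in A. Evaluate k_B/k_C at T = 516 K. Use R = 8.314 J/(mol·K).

Since both paths have the same order in A, the concentration cancels and S_{B/C} = k_B/k_C = (A_B/A_C)·exp[(E_C−E_B)/(RT)].
(E_C−E_B)/(RT) = (81.1−132)×10³/(8.314×516) = -50900/4290 = -11.86.
k_B/k_C = (3.30×10^7/500)·exp(-11.86) = 66000 × 7.034×10^-6 = 0.464.

0.464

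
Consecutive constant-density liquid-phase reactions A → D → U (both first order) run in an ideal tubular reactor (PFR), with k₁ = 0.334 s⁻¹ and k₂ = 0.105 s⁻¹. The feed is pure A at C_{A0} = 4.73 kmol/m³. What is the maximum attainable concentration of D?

Evaluating C_D at τ_opt = ln(k₂/k₁)/(k₂−k₁) gives C_{D,max}/C_{A0} = (k₁/k₂)^[k₂/(k₂−k₁)].
= (0.334/0.105)^(0.105/(0.105−0.334)) = (3.181)^(-0.4585) = 0.5883.
C_{D,max} = 0.5883×4.73 = 2.78 kmol/m³.

2.78 kmol/m³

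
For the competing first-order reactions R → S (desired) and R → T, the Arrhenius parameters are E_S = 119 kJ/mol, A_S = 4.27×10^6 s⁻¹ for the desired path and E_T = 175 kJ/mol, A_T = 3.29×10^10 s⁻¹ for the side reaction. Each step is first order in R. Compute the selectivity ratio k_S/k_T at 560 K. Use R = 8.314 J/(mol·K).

21.7

With equal orders, S_{S/T} = k_S/k_T = (A_S/A_T)·exp[(E_T−E_S)/(RT)].
(E_T−E_S)/(RT) = (175−119)×10³/(8.314×560) = 56000/4656 = 12.03.
k_S/k_T = (4.27×10^6/3.29×10^10)·exp(12.03) = 1.298×10^-4 × 1.674×10^5 = 21.7.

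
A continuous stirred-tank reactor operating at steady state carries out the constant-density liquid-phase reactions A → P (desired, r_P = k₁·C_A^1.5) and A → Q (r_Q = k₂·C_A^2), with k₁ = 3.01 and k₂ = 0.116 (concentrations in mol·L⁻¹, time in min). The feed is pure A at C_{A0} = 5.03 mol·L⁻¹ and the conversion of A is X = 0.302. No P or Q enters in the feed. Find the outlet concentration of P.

1.42 mol·L⁻¹

Exit C_A = C_{A0}(1−X) = 5.03×0.698 = 3.511 mol·L⁻¹.
In a CSTR the entire volume is at exit conditions, so r_P = 3.01×3.511^1.5 = 19.80 and r_Q = 0.116×3.511^2 = 1.430.
Fraction of consumed A going to P: r_P/(r_P+r_Q) = 0.9327.
C_P = 0.9327·C_{A0}·X = 0.9327×5.03×0.302 = 1.42 mol·L⁻¹.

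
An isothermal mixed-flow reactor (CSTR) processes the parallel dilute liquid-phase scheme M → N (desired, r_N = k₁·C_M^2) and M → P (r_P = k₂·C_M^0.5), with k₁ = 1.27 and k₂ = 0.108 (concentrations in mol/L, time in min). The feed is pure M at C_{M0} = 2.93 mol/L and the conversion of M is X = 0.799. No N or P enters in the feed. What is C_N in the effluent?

1.97 mol/L

Exit C_M = C_{M0}(1−X) = 2.93×0.201 = 0.5889 mol/L.
In a CSTR the entire volume is at exit conditions, so r_N = 1.27×0.5889^2 = 0.4405 and r_P = 0.108×0.5889^0.5 = 0.08288.
Fraction of consumed M going to N: r_N/(r_N+r_P) = 0.8416.
C_N = 0.8416·C_{M0}·X = 0.8416×2.93×0.799 = 1.97 mol/L.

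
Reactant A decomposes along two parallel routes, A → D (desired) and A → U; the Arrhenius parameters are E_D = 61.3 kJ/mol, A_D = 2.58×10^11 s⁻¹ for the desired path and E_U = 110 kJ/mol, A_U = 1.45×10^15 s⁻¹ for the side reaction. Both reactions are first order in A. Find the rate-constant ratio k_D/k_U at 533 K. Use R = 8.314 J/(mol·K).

10.5

Since both paths have the same order in A, the concentration cancels and S_{D/U} = k_D/k_U = (A_D/A_U)·exp[(E_U−E_D)/(RT)].
(E_U−E_D)/(RT) = (110−61.3)×10³/(8.314×533) = 48700/4431 = 10.99.
k_D/k_U = (2.58×10^11/1.45×10^15)·exp(10.99) = 1.779×10^-4 × 59269 = 10.5.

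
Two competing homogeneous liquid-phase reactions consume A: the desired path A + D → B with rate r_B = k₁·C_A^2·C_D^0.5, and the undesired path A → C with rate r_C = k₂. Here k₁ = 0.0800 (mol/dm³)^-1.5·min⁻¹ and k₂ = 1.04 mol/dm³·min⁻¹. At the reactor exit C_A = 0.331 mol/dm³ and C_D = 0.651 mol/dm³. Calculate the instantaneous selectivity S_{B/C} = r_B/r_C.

0.00680

S_{B/C} = r_B/r_C = (k₁·C_A^2·C_D^0.5)/(k₂) = (k₁/k₂)·C_A^2·C_D^0.5.
= (0.0800×0.3310^2×0.6510^0.5) / (1.04) = 0.007072/1.040 = 0.00680.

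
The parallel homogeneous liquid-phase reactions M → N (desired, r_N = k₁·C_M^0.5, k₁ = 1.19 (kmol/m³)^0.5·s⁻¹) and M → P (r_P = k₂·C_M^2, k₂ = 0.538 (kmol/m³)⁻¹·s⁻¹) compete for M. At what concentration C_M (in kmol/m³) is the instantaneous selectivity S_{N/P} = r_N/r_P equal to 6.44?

0.490 kmol/m³

S_{N/P} = (k₁/k₂)·C_M^-1.5 ⇒ C_M = (S·k₂/k₁)^(1/(-1.5)).
= (6.44×0.538/1.19)^(-0.6667) = (2.912)^(-0.6667) = 0.490 kmol/m³.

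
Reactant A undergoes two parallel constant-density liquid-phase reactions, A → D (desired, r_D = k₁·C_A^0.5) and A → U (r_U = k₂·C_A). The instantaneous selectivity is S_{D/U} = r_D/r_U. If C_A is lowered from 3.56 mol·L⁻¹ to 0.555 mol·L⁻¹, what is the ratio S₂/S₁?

S_{D/U} = (k₁/k₂)·C_A^-0.5, so S₂/S₁ = (C_{A,2}/C_{A,1})^-0.5.
= (0.555/3.56)^(-0.5) = (0.1559)^(-0.5) = 2.53.

2.53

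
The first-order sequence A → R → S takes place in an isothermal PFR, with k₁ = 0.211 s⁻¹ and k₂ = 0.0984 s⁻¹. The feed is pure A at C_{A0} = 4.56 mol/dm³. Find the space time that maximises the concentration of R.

6.77 s

For first-order series the maximum of C_R occurs at τ_opt = ln(k₂/k₁)/(k₂−k₁).
= ln(0.0984/0.211)/(0.0984−0.211) = ln(0.4664)/-0.1126 = -0.7628/-0.1126 = 6.77 s.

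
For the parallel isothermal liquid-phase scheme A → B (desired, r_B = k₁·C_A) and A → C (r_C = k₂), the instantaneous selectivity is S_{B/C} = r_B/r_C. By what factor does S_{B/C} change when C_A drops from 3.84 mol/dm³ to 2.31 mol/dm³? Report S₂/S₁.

S_{B/C} = (k₁/k₂)·C_A, so S₂/S₁ = (C_{A,2}/C_{A,1}).
= 2.31/3.84 = 0.602.
Selectivity toward B falls as C_A falls — high-concentration operation is favoured.

0.602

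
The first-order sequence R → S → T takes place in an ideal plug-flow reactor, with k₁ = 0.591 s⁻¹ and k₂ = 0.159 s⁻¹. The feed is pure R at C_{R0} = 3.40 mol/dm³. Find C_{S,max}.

2.10 mol/dm³

Evaluating C_S at τ_opt = ln(k₂/k₁)/(k₂−k₁) gives C_{S,max}/C_{R0} = (k₁/k₂)^[k₂/(k₂−k₁)].
= (0.591/0.159)^(0.159/(0.159−0.591)) = (3.717)^(-0.3681) = 0.6168.
C_{S,max} = 0.6168×3.40 = 2.10 mol/dm³.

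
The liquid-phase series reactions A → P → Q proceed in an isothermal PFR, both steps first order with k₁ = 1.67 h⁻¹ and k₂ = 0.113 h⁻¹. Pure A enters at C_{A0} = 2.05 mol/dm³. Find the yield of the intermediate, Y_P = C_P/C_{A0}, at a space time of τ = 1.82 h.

Solving the coupled first-order balances gives C_P(τ) = [k₁/(k₂−k₁)]·C_{A0}·(e^(−k₁τ) − e^(−k₂τ)).
e^(−k₁τ) = e^(−1.67×1.82) = e^(−3.039) = 0.04786; e^(−k₂τ) = e^(−0.2057) = 0.8141.
C_P = 1.67×2.05/(0.113−1.67) × (0.04786−0.8141) = (-2.199)×(-0.7662) = 1.685 mol/dm³.
Y_P = C_P/C_{A0} = 1.685/2.05 = 0.822.

0.822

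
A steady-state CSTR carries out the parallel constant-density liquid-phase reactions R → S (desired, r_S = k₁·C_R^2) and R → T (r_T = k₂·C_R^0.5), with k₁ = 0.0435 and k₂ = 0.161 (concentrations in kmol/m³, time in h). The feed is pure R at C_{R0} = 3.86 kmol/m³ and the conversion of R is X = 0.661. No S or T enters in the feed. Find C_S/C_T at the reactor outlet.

Exit C_R = C_{R0}(1−X) = 3.86×0.339 = 1.309 kmol/m³.
In a CSTR the entire volume is at exit conditions, so r_S = 0.0435×1.309^2 = 0.07448 and r_T = 0.161×1.309^0.5 = 0.1842.
Overall selectivity = C_S/C_T = r_Sτ/(r_Tτ) = r_S/r_T = 0.404.

0.404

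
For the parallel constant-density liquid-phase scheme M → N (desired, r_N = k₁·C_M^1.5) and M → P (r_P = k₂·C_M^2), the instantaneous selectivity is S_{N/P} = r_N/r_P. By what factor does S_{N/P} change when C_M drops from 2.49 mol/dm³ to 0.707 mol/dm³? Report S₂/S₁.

S_{N/P} = (k₁/k₂)·C_M^-0.5, so S₂/S₁ = (C_{M,2}/C_{M,1})^-0.5.
= (0.707/2.49)^(-0.5) = (0.2839)^(-0.5) = 1.88.
Selectivity toward N rises as C_M falls — low-concentration operation is favoured.

1.88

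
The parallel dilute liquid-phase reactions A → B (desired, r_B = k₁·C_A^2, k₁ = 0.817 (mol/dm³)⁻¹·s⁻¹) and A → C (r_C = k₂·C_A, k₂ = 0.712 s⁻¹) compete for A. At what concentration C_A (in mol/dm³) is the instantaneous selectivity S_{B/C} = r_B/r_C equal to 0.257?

0.224 mol/dm³

S_{B/C} = (k₁/k₂)·C_A ⇒ C_A = S·k₂/k₁.
= 0.257×0.712/0.817 = 0.224 mol/dm³.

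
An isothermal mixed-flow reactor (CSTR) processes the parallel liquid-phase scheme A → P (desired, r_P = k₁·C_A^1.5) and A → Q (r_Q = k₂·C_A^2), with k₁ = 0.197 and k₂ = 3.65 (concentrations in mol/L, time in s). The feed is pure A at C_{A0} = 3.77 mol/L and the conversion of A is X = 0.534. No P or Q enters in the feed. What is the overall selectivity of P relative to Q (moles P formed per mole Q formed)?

Exit C_A = C_{A0}(1−X) = 3.77×0.466 = 1.757 mol/L.
In a CSTR the entire volume is at exit conditions, so r_P = 0.197×1.757^1.5 = 0.4587 and r_Q = 3.65×1.757^2 = 11.27.
Overall selectivity = C_P/C_Q = r_Pτ/(r_Qτ) = r_P/r_Q = 0.0407.

0.0407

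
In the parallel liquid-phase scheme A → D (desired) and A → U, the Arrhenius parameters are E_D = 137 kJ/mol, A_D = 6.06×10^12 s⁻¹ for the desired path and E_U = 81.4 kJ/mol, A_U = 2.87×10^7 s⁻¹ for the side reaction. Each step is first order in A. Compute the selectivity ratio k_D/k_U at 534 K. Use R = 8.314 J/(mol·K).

0.769

Since both paths have the same order in A, the concentration cancels and S_{D/U} = k_D/k_U = (A_D/A_U)·exp[(E_U−E_D)/(RT)].
(E_U−E_D)/(RT) = (81.4−137)×10³/(8.314×534) = -55600/4440 = -12.52.
k_D/k_U = (6.06×10^12/2.87×10^7)·exp(-12.52) = 2.111×10^5 × 3.640×10^-6 = 0.769.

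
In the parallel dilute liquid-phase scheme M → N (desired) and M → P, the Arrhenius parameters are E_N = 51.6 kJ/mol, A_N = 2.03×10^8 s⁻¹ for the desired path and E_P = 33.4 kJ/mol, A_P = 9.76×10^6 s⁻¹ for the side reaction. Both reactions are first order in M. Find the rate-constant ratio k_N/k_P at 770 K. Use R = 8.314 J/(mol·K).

1.21

With equal orders, S_{N/P} = k_N/k_P = (A_N/A_P)·exp[(E_P−E_N)/(RT)].
(E_P−E_N)/(RT) = (33.4−51.6)×10³/(8.314×770) = -18200/6402 = -2.843.
k_N/k_P = (2.03×10^8/9.76×10^6)·exp(-2.843) = 20.80 × 0.05825 = 1.21.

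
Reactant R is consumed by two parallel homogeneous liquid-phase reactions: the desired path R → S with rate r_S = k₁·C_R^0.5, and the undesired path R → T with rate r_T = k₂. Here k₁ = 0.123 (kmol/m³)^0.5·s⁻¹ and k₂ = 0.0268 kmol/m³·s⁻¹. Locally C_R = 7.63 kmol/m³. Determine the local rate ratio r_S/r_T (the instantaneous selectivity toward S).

12.7

S_{S/T} = r_S/r_T = (k₁·C_R^0.5)/(k₂) = (k₁/k₂)·C_R^0.5.
= (0.123×7.630^0.5) / (0.0268) = 0.3398/0.02680 = 12.7.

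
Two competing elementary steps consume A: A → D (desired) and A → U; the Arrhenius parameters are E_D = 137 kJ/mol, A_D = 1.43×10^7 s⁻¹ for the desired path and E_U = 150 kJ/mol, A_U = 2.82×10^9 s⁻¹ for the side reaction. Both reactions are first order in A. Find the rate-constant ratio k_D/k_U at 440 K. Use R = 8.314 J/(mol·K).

Since both paths have the same order in A, the concentration cancels and S_{D/U} = k_D/k_U = (A_D/A_U)·exp[(E_U−E_D)/(RT)].
(E_U−E_D)/(RT) = (150−137)×10³/(8.314×440) = 13000/3658 = 3.554.
k_D/k_U = (1.43×10^7/2.82×10^9)·exp(3.554) = 0.005071 × 34.94 = 0.177.
Since E_D < E_U, lowering the temperature improves selectivity toward D.

0.177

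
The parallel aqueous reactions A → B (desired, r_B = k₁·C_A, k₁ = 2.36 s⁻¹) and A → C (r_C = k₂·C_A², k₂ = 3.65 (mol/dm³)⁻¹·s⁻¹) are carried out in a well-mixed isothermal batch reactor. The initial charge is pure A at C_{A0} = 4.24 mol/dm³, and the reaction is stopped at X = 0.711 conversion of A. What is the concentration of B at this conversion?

0.620 mol/dm³

C_A = C_{A0}(1−X) = 1.225 mol/dm³.
Along a PFR/batch, dC_B/dC_A = −r_B/(r_B+r_C) = −k₁/(k₁+k₂·C_A).
Integrating from C_{A0} to C_A: C_B = (2.36/3.65)·ln[(2.36+3.65·4.24)/(2.36+3.65·1.23)] = 0.6466·ln(17.84/6.833) = 0.6204 mol/dm³.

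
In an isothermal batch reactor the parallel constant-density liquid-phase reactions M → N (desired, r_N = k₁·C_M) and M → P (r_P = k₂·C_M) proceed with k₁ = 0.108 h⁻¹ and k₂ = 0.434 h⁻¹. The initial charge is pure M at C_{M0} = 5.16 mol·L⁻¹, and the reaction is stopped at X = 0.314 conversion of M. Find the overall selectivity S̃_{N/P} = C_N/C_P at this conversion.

0.249

C_M = C_{M0}(1−X) = 3.540 mol·L⁻¹.
Both paths are first order in M, so the instantaneous fraction to N is constant: dC_N/d(−C_M) = k₁/(k₁+k₂) = 0.1993.
C_N = 0.1993·(C_{M0}−C_M) = 0.1993×1.620 = 0.323 mol·L⁻¹.
C_P = (C_{M0}−C_M)−C_N = 1.297 mol·L⁻¹; S̃_{N/P} = 0.3229/1.297 = 0.249.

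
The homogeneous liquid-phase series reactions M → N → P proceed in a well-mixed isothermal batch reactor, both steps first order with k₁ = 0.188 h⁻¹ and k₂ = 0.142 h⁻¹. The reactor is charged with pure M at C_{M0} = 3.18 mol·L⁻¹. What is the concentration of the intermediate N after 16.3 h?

0.677 mol·L⁻¹

For first-order series with pure M initially, C_N(t) = k₁C_{M0}/(k₂−k₁)·(e^(−k₁t) − e^(−k₂t)).
e^(−k₁t) = e^(−0.188×16.3) = e^(−3.064) = 0.04668; e^(−k₂t) = e^(−2.315) = 0.09881.
C_N = 0.188×3.18/(0.142−0.188) × (0.04668−0.09881) = (-13.00)×(-0.05212) = 0.6774 mol·L⁻¹.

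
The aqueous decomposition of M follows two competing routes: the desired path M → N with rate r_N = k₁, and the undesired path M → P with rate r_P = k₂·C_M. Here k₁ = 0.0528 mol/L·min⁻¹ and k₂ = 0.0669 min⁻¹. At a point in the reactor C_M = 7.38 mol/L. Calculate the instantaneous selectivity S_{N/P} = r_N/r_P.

S_{N/P} = r_N/r_P = (k₁)/(k₂·C_M) = (k₁/k₂)·C_M⁻¹.
= (0.0528) / (0.0669×7.380) = 0.05280/0.4937 = 0.107.
The undesired path is higher order in M, so low C_M (CSTR or dilute feed) favours N.

0.107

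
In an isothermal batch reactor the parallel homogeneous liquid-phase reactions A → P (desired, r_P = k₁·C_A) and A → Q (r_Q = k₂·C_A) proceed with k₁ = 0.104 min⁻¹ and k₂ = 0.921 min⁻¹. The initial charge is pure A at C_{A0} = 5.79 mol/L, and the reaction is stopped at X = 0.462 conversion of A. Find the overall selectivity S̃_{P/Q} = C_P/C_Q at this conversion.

0.113

C_A = C_{A0}(1−X) = 3.115 mol/L.
Both paths are first order in A, so the instantaneous fraction to P is constant: dC_P/d(−C_A) = k₁/(k₁+k₂) = 0.1015.
C_P = 0.1015·(C_{A0}−C_A) = 0.1015×2.675 = 0.271 mol/L.
C_Q = (C_{A0}−C_A)−C_P = 2.404 mol/L; S̃_{P/Q} = 0.2714/2.404 = 0.113.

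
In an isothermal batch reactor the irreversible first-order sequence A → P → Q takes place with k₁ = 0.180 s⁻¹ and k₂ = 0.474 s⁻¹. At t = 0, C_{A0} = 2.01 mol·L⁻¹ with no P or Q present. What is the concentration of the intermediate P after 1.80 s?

0.366 mol·L⁻¹

For first-order series with pure A initially, C_P(t) = k₁C_{A0}/(k₂−k₁)·(e^(−k₁t) − e^(−k₂t)).
e^(−k₁t) = e^(−0.180×1.80) = e^(−0.3240) = 0.7233; e^(−k₂t) = e^(−0.8532) = 0.4260.
C_P = 0.180×2.01/(0.474−0.180) × (0.7233−0.4260) = 1.231×0.2972 = 0.3657 mol·L⁻¹.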